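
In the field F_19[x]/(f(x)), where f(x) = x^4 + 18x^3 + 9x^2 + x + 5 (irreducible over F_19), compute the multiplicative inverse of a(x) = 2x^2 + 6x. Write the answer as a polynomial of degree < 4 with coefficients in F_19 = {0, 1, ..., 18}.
a(x)^(-1) ≡ 9x^3 + 7x + 8 (mod f(x))

Since f is irreducible over F_19, F_19[x]/(f) is a field and a(x) ≠ 0 has an inverse. Apply the extended Euclidean algorithm to f(x) and a(x) in F_19[x]: f(x) = (10x^2 + 17x + 1)·a(x) + (14x + 5);  a(x) = (11x + 6)·(14x + 5) + (8). The last nonzero remainder is the constant 8 = gcd(f, a) in F_19. Back-substituting through the division chain expresses 8 = s(x)·a(x) + t(x)·f(x) with s(x) ≡ 15x^3 + 18x + 7 (mod f), so (15x^3 + 18x + 7)·a(x) ≡ 8 (mod f). Multiplying by 8^(-1) ≡ 12 in F_19 gives a(x)^(-1) ≡ 12·(15x^3 + 18x + 7) ≡ 9x^3 + 7x + 8 (mod f). Check: (2x^2 + 6x)·(9x^3 + 7x + 8) = 18x^5 + 16x^4 + 14x^3 + x^2 + 10x ≡ 1 (mod x^4 + 18x^3 + 9x^2 + x + 5).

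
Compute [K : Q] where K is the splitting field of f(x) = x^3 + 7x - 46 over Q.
[K : Q] = 6

By the rational root test, any rational root of the monic integer polynomial f(x) = x^3 + 7x - 46 must be an integer dividing the constant term -46, i.e. one of ±{1, 2, 23, 46}. Evaluating: f(1) = -38, f(-1) = -54, f(2) = -24, f(-2) = -68, f(23) = 12282, f(-23) = -12374, f(46) = 97612, f(-46) = -97704; none is 0, so f has no rational root and is therefore irreducible over Q (a cubic with no linear factor over a field is irreducible). For an irreducible cubic, the Galois group is A_3 or S_3 according as the discriminant disc(f) = -4a^3 - 27b^2 = -4·(7)^3 - 27·(-46)^2 = -58504 is or is not a square in Q. Here disc(f) = -58504 is not a perfect square in Q, so the Galois group of f over Q is not contained in A_3 and must be all of S_3. The splitting field has degree |S_3| = 6 over Q, so [K : Q] = 6.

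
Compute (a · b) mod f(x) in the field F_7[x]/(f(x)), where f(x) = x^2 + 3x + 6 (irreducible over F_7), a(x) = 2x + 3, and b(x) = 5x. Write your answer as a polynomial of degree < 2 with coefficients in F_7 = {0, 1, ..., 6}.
a · b ≡ 6x + 3 (mod f(x))

Multiply in F_7[x]: a(x)·b(x) = (2x + 3)·(5x) = 3x^2 + x. This has degree ≥ 2, so divide by f(x) over F_7: 3x^2 + x = (3)·(x^2 + 3x + 6) + (6x + 3). Hence a·b ≡ 6x + 3 (mod f). (F_7[x]/(f) is a field with 7^2 = 49 elements since f is irreducible of degree 2.)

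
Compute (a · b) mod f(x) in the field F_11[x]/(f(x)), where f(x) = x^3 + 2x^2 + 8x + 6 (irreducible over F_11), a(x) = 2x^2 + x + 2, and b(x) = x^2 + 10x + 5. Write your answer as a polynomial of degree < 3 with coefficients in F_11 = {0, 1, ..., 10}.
a · b ≡ 5x^2 + 9x + 7 (mod f(x))

Multiply in F_11[x]: a(x)·b(x) = (2x^2 + x + 2)·(x^2 + 10x + 5) = 2x^4 + 10x^3 + 3x + 10. This has degree ≥ 3, so divide by f(x) over F_11: 2x^4 + 10x^3 + 3x + 10 = (2x + 6)·(x^3 + 2x^2 + 8x + 6) + (5x^2 + 9x + 7). Hence a·b ≡ 5x^2 + 9x + 7 (mod f). (F_11[x]/(f) is a field with 11^3 = 1331 elements since f is irreducible of degree 3.)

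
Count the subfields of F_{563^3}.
F_{563^3} has 2 subfields

The subfields of F_{p^n} are exactly the fields F_{p^d} for d | n (each is the fixed field of the unique index-d subgroup of Gal(F_{p^n}/F_p) ≅ Z/nZ). The divisors of n = 3 are {1, 3}, giving 2 subfields: F_{563^1}, F_{563^3}.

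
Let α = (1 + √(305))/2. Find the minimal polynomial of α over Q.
m_α(x) = x^2 - x - 76

From 2α - 1 = √(305), squaring gives (2α - 1)^2 = 305, i.e. 4α^2 - 4α + 1 = 305, so α^2 - α + (1 - 305)/4 = 0. Since 305 ≡ 1 (mod 4), (1 - 305)/4 = -76 ∈ Z. The polynomial x^2 - x - 76 has discriminant 1 - 4·(-76) = 305, which is not a perfect square in Q (d = 305 is squarefree and ≠ 1), so x^2 - x - 76 is irreducible over Q. It is the minimal polynomial of α.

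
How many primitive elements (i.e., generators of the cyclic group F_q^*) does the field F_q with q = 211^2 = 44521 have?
There are φ(44520) = 9984 primitive elements

F_q^* is cyclic of order q - 1 = 44520. A cyclic group of order m has exactly φ(m) generators. Here m = 44520 = 2^3 · 3 · 5 · 7 · 53, so the number of primitive elements is φ(44520) = 9984.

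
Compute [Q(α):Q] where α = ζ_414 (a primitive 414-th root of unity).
[Q(α):Q] = 132

The minimal polynomial of ζ_414 over Q is the 414-th cyclotomic polynomial Φ_414(x), which is irreducible over Q and has degree φ(414) = 132. Hence [Q(α):Q] = φ(414) = 132.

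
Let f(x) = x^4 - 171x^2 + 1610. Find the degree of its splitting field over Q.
[K : Q] = 4

Solving the quadratic in x^2: x^2 = (171 ± √(171^2 - 4·1610))/2 = (171 ± √22801)/2 = (171 ± 151)/2, giving x^2 = 10 or x^2 = 161. So f(x) = (x^2 - 10)(x^2 - 161) and the roots of f are ±√10, ±√161. Hence the splitting field is K = Q(√10, √161). Since 10 and 161 are distinct squarefree integers > 1, their product 1610 is not a perfect square, so √161 ∉ Q(√10). By the tower law [K:Q] = [Q(√10,√161):Q(√10)] · [Q(√10):Q] = 2 · 2 = 4.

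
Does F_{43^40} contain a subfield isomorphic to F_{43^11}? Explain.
No: F_{43^11} is not a subfield of F_{43^40}

F_{p^m} embeds in F_{p^n} iff m | n. Here 11 ∤ 40 (since 40 = 3·11 + 7 with remainder 7 ≠ 0), so F_{43^11} is not a subfield of F_{43^40}. Equivalently: if it were, the tower law would give 11 = [F_{43^11}:F_43] dividing [F_{43^40}:F_43] = 40, contradiction.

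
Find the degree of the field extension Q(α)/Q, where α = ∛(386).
[Q(α):Q] = 3

The minimal polynomial of α is x^3 - 386, irreducible over Q since 386 is not a perfect cube (so x^3 - 386 has no rational root). Hence [Q(α):Q] = deg(m_α) = 3.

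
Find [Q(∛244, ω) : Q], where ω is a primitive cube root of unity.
[Q(∛244, ω) : Q] = 6

[Q(∛244):Q] = 3 (min poly x^3 - 244, irreducible since 244 is not a perfect cube). [Q(ω):Q] = 2 (min poly x^2 + x + 1). Since Q(∛244) ⊂ R and ω ∉ R, we have ω ∉ Q(∛244), so x^2 + x + 1 remains irreducible over Q(∛244) and [Q(∛244, ω) : Q(∛244)] = 2. By the tower law, [Q(∛244, ω) : Q] = 3 · 2 = 6. (In fact Q(∛244, ω) is the splitting field of x^3 - 244 over Q.)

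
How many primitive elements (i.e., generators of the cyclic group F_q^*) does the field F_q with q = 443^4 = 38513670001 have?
There are φ(38513670000) = 8626176000 primitive elements

F_q^* is cyclic of order q - 1 = 38513670000. A cyclic group of order m has exactly φ(m) generators. Here m = 38513670000 = 2^4 · 3 · 5^4 · 13 · 17 · 37 · 157, so the number of primitive elements is φ(38513670000) = 8626176000.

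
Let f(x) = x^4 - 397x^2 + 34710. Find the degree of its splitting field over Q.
[K : Q] = 4

Solving the quadratic in x^2: x^2 = (397 ± √(397^2 - 4·34710))/2 = (397 ± √18769)/2 = (397 ± 137)/2, giving x^2 = 267 or x^2 = 130. So f(x) = (x^2 - 267)(x^2 - 130) and the roots of f are ±√267, ±√130. Hence the splitting field is K = Q(√267, √130). Since 267 and 130 are distinct squarefree integers > 1, their product 34710 is not a perfect square, so √130 ∉ Q(√267). By the tower law [K:Q] = [Q(√267,√130):Q(√267)] · [Q(√267):Q] = 2 · 2 = 4.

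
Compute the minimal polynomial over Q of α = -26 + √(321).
m_α(x) = x^2 + 52x + 355

From α + 26 = √(321), squaring gives (α + 26)^2 = 321, i.e. α^2 + 52α + 676 = 321, so α^2 + 52α + 355 = 0. The discriminant of x^2 + 52x + 355 is (52)^2 - 4·(355) = 2704 - 1420 = 1284, and 4·(321) is not a perfect square in Q since 321 is squarefree and ≠ 1. Hence x^2 + 52x + 355 is irreducible over Q and is the minimal polynomial of α.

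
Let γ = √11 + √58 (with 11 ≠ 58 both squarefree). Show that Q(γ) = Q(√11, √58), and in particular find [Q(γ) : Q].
[Q(γ) : Q] = 4 (equivalently, Q(γ) = Q(√11, √58))

Obviously Q(γ) ⊆ Q(√11, √58), and [Q(√11, √58):Q] = 4 (since 11, 58 are distinct squarefree integers > 1 with 638 not a perfect square). To show equality we compute the minimal polynomial of γ. From γ = √11 + √58: γ^2 = 11 + 2√(638) + 58 = 69 + 2√(638), so γ^2 - 69 = 2√(638); squaring, (γ^2 - 69)^2 = 4·638, i.e. γ^4 - 138γ^2 + 4761 - 2552 = 0, i.e. γ^4 - 138γ^2 + 2209 = 0. So γ is a root of x^4 - 138x^2 + 2209. This polynomial is irreducible over Q: it has no rational root (each ±√11 ± √58 is irrational), and any factorization into two quadratics over Q would force √(638) ∈ Q (pairing opposite roots) or √11, √58 ∈ Q (other pairings), all impossible. Hence [Q(γ):Q] = 4 = [Q(√11, √58):Q], so Q(γ) = Q(√11, √58).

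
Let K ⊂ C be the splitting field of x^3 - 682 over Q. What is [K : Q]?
[K : Q] = 6

The roots of x^3 - 682 are ∛682, ω∛682, ω^2∛682 where ω = e^(2πi/3) is a primitive cube root of unity, so K = Q(∛682, ω). Now [Q(∛682):Q] = 3 (since 682 is not a perfect cube, x^3 - 682 is irreducible) and [Q(ω):Q] = 2. Both 2 and 3 divide [K:Q], and [K:Q] ≤ 3·2 = 6, so [K:Q] = 6. (Equivalently: Q(∛682) ⊂ R but ω ∉ R, so [K : Q(∛682)] = 2.)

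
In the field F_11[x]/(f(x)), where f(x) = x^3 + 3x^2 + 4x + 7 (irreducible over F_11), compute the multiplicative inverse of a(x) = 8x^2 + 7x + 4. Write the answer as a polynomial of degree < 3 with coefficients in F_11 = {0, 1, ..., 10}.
a(x)^(-1) ≡ 8x^2 + 5x (mod f(x))

Since f is irreducible over F_11, F_11[x]/(f) is a field and a(x) ≠ 0 has an inverse. Apply the extended Euclidean algorithm to f(x) and a(x) in F_11[x]: f(x) = (7x + 8)·a(x) + (8x + 8);  a(x) = (x + 4)·(8x + 8) + (5). The last nonzero remainder is the constant 5 = gcd(f, a) in F_11. Back-substituting through the division chain expresses 5 = s(x)·a(x) + t(x)·f(x) with s(x) ≡ 7x^2 + 3x (mod f), so (7x^2 + 3x)·a(x) ≡ 5 (mod f). Multiplying by 5^(-1) ≡ 9 in F_11 gives a(x)^(-1) ≡ 9·(7x^2 + 3x) ≡ 8x^2 + 5x (mod f). Check: (8x^2 + 7x + 4)·(8x^2 + 5x) = 9x^4 + 8x^3 + x^2 + 9x ≡ 1 (mod x^3 + 3x^2 + 4x + 7).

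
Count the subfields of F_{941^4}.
F_{941^4} has 3 subfields

The subfields of F_{p^n} are exactly the fields F_{p^d} for d | n (each is the fixed field of the unique index-d subgroup of Gal(F_{p^n}/F_p) ≅ Z/nZ). The divisors of n = 4 are {1, 2, 4}, giving 3 subfields: F_{941^1}, F_{941^2}, F_{941^4}.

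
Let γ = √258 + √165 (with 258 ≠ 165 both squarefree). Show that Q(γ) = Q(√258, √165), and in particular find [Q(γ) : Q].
[Q(γ) : Q] = 4 (equivalently, Q(γ) = Q(√258, √165))

Obviously Q(γ) ⊆ Q(√258, √165), and [Q(√258, √165):Q] = 4 (since 258, 165 are distinct squarefree integers > 1 with 42570 not a perfect square). To show equality we compute the minimal polynomial of γ. From γ = √258 + √165: γ^2 = 258 + 2√(42570) + 165 = 423 + 2√(42570), so γ^2 - 423 = 2√(42570); squaring, (γ^2 - 423)^2 = 4·42570, i.e. γ^4 - 846γ^2 + 178929 - 170280 = 0, i.e. γ^4 - 846γ^2 + 8649 = 0. So γ is a root of x^4 - 846x^2 + 8649. This polynomial is irreducible over Q: it has no rational root (each ±√258 ± √165 is irrational), and any factorization into two quadratics over Q would force √(42570) ∈ Q (pairing opposite roots) or √258, √165 ∈ Q (other pairings), all impossible. Hence [Q(γ):Q] = 4 = [Q(√258, √165):Q], so Q(γ) = Q(√258, √165).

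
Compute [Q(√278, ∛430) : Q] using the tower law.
[Q(√278, ∛430) : Q] = 6

Let L = Q(√278, ∛430). Since Q(√278) ⊂ L and [Q(√278):Q] = 2, the tower law gives 2 | [L:Q]. Likewise Q(∛430) ⊂ L with [Q(∛430):Q] = 3 (because 430 is not a perfect cube), so 3 | [L:Q]. As gcd(2,3) = 1, [L:Q] is divisible by 6. Conversely L is generated over Q by √278 and ∛430, so [L:Q] ≤ 2·3 = 6. Therefore [Q(√278, ∛430) : Q] = 6.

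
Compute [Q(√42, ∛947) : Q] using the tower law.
[Q(√42, ∛947) : Q] = 6

Let L = Q(√42, ∛947). Since Q(√42) ⊂ L and [Q(√42):Q] = 2, the tower law gives 2 | [L:Q]. Likewise Q(∛947) ⊂ L with [Q(∛947):Q] = 3 (because 947 is not a perfect cube), so 3 | [L:Q]. As gcd(2,3) = 1, [L:Q] is divisible by 6. Conversely L is generated over Q by √42 and ∛947, so [L:Q] ≤ 2·3 = 6. Therefore [Q(√42, ∛947) : Q] = 6.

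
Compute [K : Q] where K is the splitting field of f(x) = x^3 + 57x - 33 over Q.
[K : Q] = 6

By the rational root test, any rational root of the monic integer polynomial f(x) = x^3 + 57x - 33 must be an integer dividing the constant term -33, i.e. one of ±{1, 3, 11, 33}. Evaluating: f(1) = 25, f(-1) = -91, f(3) = 165, f(-3) = -231, f(11) = 1925, f(-11) = -1991, f(33) = 37785, f(-33) = -37851; none is 0, so f has no rational root and is therefore irreducible over Q (a cubic with no linear factor over a field is irreducible). For an irreducible cubic, the Galois group is A_3 or S_3 according as the discriminant disc(f) = -4a^3 - 27b^2 = -4·(57)^3 - 27·(-33)^2 = -770175 is or is not a square in Q. Here disc(f) = -770175 is not a perfect square in Q, so the Galois group of f over Q is not contained in A_3 and must be all of S_3. The splitting field has degree |S_3| = 6 over Q, so [K : Q] = 6.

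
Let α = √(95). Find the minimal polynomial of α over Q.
m_α(x) = x^2 - 95

α satisfies α^2 - 95 = 0, so x^2 - 95 annihilates α. Since d = 95 is squarefree and ≠ 1, it is not a perfect square in Q, so x^2 - 95 has no rational root and is therefore irreducible over Q (a degree-2 polynomial over a field is irreducible iff it has no root). Hence m_α(x) = x^2 - 95.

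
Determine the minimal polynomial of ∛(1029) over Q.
m_α(x) = x^3 - 1029

α satisfies α^3 = 1029, so x^3 - 1029 annihilates α. By the rational root test, a rational root p/q (in lowest terms) of x^3 - 1029 would satisfy p^3 = 1029 q^3, forcing q = 1 and p^3 = 1029; but 1029 is not a perfect cube, contradiction. A monic cubic over Q with no rational root is irreducible (any nontrivial factorization would include a linear factor). Hence x^3 - 1029 is the minimal polynomial of α, and in particular [Q(α):Q] = 3.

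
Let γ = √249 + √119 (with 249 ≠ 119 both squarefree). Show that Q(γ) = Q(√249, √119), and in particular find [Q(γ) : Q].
[Q(γ) : Q] = 4 (equivalently, Q(γ) = Q(√249, √119))

Obviously Q(γ) ⊆ Q(√249, √119), and [Q(√249, √119):Q] = 4 (since 249, 119 are distinct squarefree integers > 1 with 29631 not a perfect square). To show equality we compute the minimal polynomial of γ. From γ = √249 + √119: γ^2 = 249 + 2√(29631) + 119 = 368 + 2√(29631), so γ^2 - 368 = 2√(29631); squaring, (γ^2 - 368)^2 = 4·29631, i.e. γ^4 - 736γ^2 + 135424 - 118524 = 0, i.e. γ^4 - 736γ^2 + 16900 = 0. So γ is a root of x^4 - 736x^2 + 16900. This polynomial is irreducible over Q: it has no rational root (each ±√249 ± √119 is irrational), and any factorization into two quadratics over Q would force √(29631) ∈ Q (pairing opposite roots) or √249, √119 ∈ Q (other pairings), all impossible. Hence [Q(γ):Q] = 4 = [Q(√249, √119):Q], so Q(γ) = Q(√249, √119).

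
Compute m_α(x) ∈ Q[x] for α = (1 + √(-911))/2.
m_α(x) = x^2 - x + 228

From 2α - 1 = √(-911), squaring gives (2α - 1)^2 = -911, i.e. 4α^2 - 4α + 1 = -911, so α^2 - α + (1 + 911)/4 = 0. Since -911 ≡ 1 (mod 4), (1 + 911)/4 = 228 ∈ Z. The polynomial x^2 - x + 228 has discriminant 1 - 4·(228) = -911, which is not a perfect square in Q (d = -911 is squarefree and ≠ 1), so x^2 - x + 228 is irreducible over Q. It is the minimal polynomial of α.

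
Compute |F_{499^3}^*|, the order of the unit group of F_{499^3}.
|F_{499^3}^*| = 124251498

F_{499^3} has 499^3 = 124251499 elements; its multiplicative group consists of all nonzero elements, so |F_{499^3}^*| = 124251499 - 1 = 124251498. (It is cyclic since any finite subgroup of the multiplicative group of a field is cyclic.)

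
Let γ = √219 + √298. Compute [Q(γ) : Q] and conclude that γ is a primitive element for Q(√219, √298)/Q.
[Q(γ) : Q] = 4 (equivalently, Q(γ) = Q(√219, √298))

Obviously Q(γ) ⊆ Q(√219, √298), and [Q(√219, √298):Q] = 4 (since 219, 298 are distinct squarefree integers > 1 with 65262 not a perfect square). To show equality we compute the minimal polynomial of γ. From γ = √219 + √298: γ^2 = 219 + 2√(65262) + 298 = 517 + 2√(65262), so γ^2 - 517 = 2√(65262); squaring, (γ^2 - 517)^2 = 4·65262, i.e. γ^4 - 1034γ^2 + 267289 - 261048 = 0, i.e. γ^4 - 1034γ^2 + 6241 = 0. So γ is a root of x^4 - 1034x^2 + 6241. This polynomial is irreducible over Q: it has no rational root (each ±√219 ± √298 is irrational), and any factorization into two quadratics over Q would force √(65262) ∈ Q (pairing opposite roots) or √219, √298 ∈ Q (other pairings), all impossible. Hence [Q(γ):Q] = 4 = [Q(√219, √298):Q], so Q(γ) = Q(√219, √298).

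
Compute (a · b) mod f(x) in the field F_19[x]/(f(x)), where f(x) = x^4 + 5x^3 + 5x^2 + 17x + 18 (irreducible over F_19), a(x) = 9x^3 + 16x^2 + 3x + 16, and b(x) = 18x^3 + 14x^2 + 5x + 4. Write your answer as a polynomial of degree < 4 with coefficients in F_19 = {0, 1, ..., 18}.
a · b ≡ 16x^3 + 17x^2 + 3x + 18 (mod f(x))

Multiply in F_19[x]: a(x)·b(x) = (9x^3 + 16x^2 + 3x + 16)·(18x^3 + 14x^2 + 5x + 4) = 10x^6 + 15x^5 + 9x^3 + 18x^2 + 16x + 7. This has degree ≥ 4, so divide by f(x) over F_19: 10x^6 + 15x^5 + 9x^3 + 18x^2 + 16x + 7 = (10x^2 + 3x + 11)·(x^4 + 5x^3 + 5x^2 + 17x + 18) + (16x^3 + 17x^2 + 3x + 18). Hence a·b ≡ 16x^3 + 17x^2 + 3x + 18 (mod f). (F_19[x]/(f) is a field with 19^4 = 130321 elements since f is irreducible of degree 4.)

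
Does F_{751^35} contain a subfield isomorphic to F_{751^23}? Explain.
No: F_{751^23} is not a subfield of F_{751^35}

F_{p^m} embeds in F_{p^n} iff m | n. Here 23 ∤ 35 (since 35 = 1·23 + 12 with remainder 12 ≠ 0), so F_{751^23} is not a subfield of F_{751^35}. Equivalently: if it were, the tower law would give 23 = [F_{751^23}:F_751] dividing [F_{751^35}:F_751] = 35, contradiction.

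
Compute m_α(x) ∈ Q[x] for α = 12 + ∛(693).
m_α(x) = x^3 - 36x^2 + 432x - 2421

Set β = α - 12 = ∛(693), so β^3 = 693. Then (α - 12)^3 - 693 = 0, i.e. α is a root of g(x) = (x - 12)^3 - 693 = x^3 - 36x^2 + 432x - 2421. Since g(x) = h(x - 12) where h(x) = x^3 - 693, and h is irreducible over Q (because 693 is not a perfect cube, so h has no rational root, and a monic cubic with no rational root is irreducible), g is also irreducible (irreducibility is preserved under the substitution x → x - 12). Hence m_α(x) = x^3 - 36x^2 + 432x - 2421.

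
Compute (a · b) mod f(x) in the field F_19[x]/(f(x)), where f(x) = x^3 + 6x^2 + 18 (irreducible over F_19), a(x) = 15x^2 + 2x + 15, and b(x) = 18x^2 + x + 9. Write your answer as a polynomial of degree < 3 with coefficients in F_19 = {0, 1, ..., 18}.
a · b ≡ 17x^2 + 18x + 10 (mod f(x))

Multiply in F_19[x]: a(x)·b(x) = (15x^2 + 2x + 15)·(18x^2 + x + 9) = 4x^4 + 13x^3 + 8x^2 + 14x + 2. This has degree ≥ 3, so divide by f(x) over F_19: 4x^4 + 13x^3 + 8x^2 + 14x + 2 = (4x + 8)·(x^3 + 6x^2 + 18) + (17x^2 + 18x + 10). Hence a·b ≡ 17x^2 + 18x + 10 (mod f). (F_19[x]/(f) is a field with 19^3 = 6859 elements since f is irreducible of degree 3.)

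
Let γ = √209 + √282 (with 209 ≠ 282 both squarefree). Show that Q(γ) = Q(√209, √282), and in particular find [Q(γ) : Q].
[Q(γ) : Q] = 4 (equivalently, Q(γ) = Q(√209, √282))

Obviously Q(γ) ⊆ Q(√209, √282), and [Q(√209, √282):Q] = 4 (since 209, 282 are distinct squarefree integers > 1 with 58938 not a perfect square). To show equality we compute the minimal polynomial of γ. From γ = √209 + √282: γ^2 = 209 + 2√(58938) + 282 = 491 + 2√(58938), so γ^2 - 491 = 2√(58938); squaring, (γ^2 - 491)^2 = 4·58938, i.e. γ^4 - 982γ^2 + 241081 - 235752 = 0, i.e. γ^4 - 982γ^2 + 5329 = 0. So γ is a root of x^4 - 982x^2 + 5329. This polynomial is irreducible over Q: it has no rational root (each ±√209 ± √282 is irrational), and any factorization into two quadratics over Q would force √(58938) ∈ Q (pairing opposite roots) or √209, √282 ∈ Q (other pairings), all impossible. Hence [Q(γ):Q] = 4 = [Q(√209, √282):Q], so Q(γ) = Q(√209, √282).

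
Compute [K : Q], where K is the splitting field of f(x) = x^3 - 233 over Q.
[K : Q] = 6

The roots of x^3 - 233 are ∛233, ω∛233, ω^2∛233 where ω = e^(2πi/3) is a primitive cube root of unity, so K = Q(∛233, ω). Now [Q(∛233):Q] = 3 (since 233 is not a perfect cube, x^3 - 233 is irreducible) and [Q(ω):Q] = 2. Both 2 and 3 divide [K:Q], and [K:Q] ≤ 3·2 = 6, so [K:Q] = 6. (Equivalently: Q(∛233) ⊂ R but ω ∉ R, so [K : Q(∛233)] = 2.)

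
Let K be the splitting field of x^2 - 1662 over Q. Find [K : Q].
[K : Q] = 2

f(x) = x^2 - 1662 factors as (x - √1662)(x + √1662). The splitting field is K = Q(√1662). Since 1662 is squarefree and > 1, it is not a perfect square, so x^2 - 1662 is irreducible over Q and [Q(√1662) : Q] = 2. Hence [K : Q] = 2.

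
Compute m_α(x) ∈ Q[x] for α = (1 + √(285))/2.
m_α(x) = x^2 - x - 71

From 2α - 1 = √(285), squaring gives (2α - 1)^2 = 285, i.e. 4α^2 - 4α + 1 = 285, so α^2 - α + (1 - 285)/4 = 0. Since 285 ≡ 1 (mod 4), (1 - 285)/4 = -71 ∈ Z. The polynomial x^2 - x - 71 has discriminant 1 - 4·(-71) = 285, which is not a perfect square in Q (d = 285 is squarefree and ≠ 1), so x^2 - x - 71 is irreducible over Q. It is the minimal polynomial of α.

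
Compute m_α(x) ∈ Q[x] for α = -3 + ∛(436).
m_α(x) = x^3 + 9x^2 + 27x - 409

Set β = α + 3 = ∛(436), so β^3 = 436. Then (α + 3)^3 - 436 = 0, i.e. α is a root of g(x) = (x + 3)^3 - 436 = x^3 + 9x^2 + 27x - 409. Since g(x) = h(x + 3) where h(x) = x^3 - 436, and h is irreducible over Q (because 436 is not a perfect cube, so h has no rational root, and a monic cubic with no rational root is irreducible), g is also irreducible (irreducibility is preserved under the substitution x → x + 3). Hence m_α(x) = x^3 + 9x^2 + 27x - 409.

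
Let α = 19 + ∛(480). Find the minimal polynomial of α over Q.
m_α(x) = x^3 - 57x^2 + 1083x - 7339

Set β = α - 19 = ∛(480), so β^3 = 480. Then (α - 19)^3 - 480 = 0, i.e. α is a root of g(x) = (x - 19)^3 - 480 = x^3 - 57x^2 + 1083x - 7339. Since g(x) = h(x - 19) where h(x) = x^3 - 480, and h is irreducible over Q (because 480 is not a perfect cube, so h has no rational root, and a monic cubic with no rational root is irreducible), g is also irreducible (irreducibility is preserved under the substitution x → x - 19). Hence m_α(x) = x^3 - 57x^2 + 1083x - 7339.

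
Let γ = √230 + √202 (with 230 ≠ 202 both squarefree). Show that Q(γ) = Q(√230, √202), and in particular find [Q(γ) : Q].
[Q(γ) : Q] = 4 (equivalently, Q(γ) = Q(√230, √202))

Obviously Q(γ) ⊆ Q(√230, √202), and [Q(√230, √202):Q] = 4 (since 230, 202 are distinct squarefree integers > 1 with 46460 not a perfect square). To show equality we compute the minimal polynomial of γ. From γ = √230 + √202: γ^2 = 230 + 2√(46460) + 202 = 432 + 2√(46460), so γ^2 - 432 = 2√(46460); squaring, (γ^2 - 432)^2 = 4·46460, i.e. γ^4 - 864γ^2 + 186624 - 185840 = 0, i.e. γ^4 - 864γ^2 + 784 = 0. So γ is a root of x^4 - 864x^2 + 784. This polynomial is irreducible over Q: it has no rational root (each ±√230 ± √202 is irrational), and any factorization into two quadratics over Q would force √(46460) ∈ Q (pairing opposite roots) or √230, √202 ∈ Q (other pairings), all impossible. Hence [Q(γ):Q] = 4 = [Q(√230, √202):Q], so Q(γ) = Q(√230, √202).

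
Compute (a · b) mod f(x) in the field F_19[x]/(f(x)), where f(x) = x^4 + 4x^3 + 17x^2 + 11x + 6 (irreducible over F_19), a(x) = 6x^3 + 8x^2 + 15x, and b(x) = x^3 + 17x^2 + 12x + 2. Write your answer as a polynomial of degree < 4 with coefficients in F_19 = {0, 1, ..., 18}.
a · b ≡ 12x^3 + 3x^2 + 10x + 8 (mod f(x))

Multiply in F_19[x]: a(x)·b(x) = (6x^3 + 8x^2 + 15x)·(x^3 + 17x^2 + 12x + 2) = 6x^6 + 15x^5 + 14x^4 + 2x^3 + 6x^2 + 11x. This has degree ≥ 4, so divide by f(x) over F_19: 6x^6 + 15x^5 + 14x^4 + 2x^3 + 6x^2 + 11x = (6x^2 + 10x + 5)·(x^4 + 4x^3 + 17x^2 + 11x + 6) + (12x^3 + 3x^2 + 10x + 8). Hence a·b ≡ 12x^3 + 3x^2 + 10x + 8 (mod f). (F_19[x]/(f) is a field with 19^4 = 130321 elements since f is irreducible of degree 4.)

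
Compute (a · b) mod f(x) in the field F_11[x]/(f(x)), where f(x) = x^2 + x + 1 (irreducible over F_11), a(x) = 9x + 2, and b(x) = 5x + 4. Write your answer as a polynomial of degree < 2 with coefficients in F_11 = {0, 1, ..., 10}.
a · b ≡ x + 7 (mod f(x))

Multiply in F_11[x]: a(x)·b(x) = (9x + 2)·(5x + 4) = x^2 + 2x + 8. This has degree ≥ 2, so divide by f(x) over F_11: x^2 + 2x + 8 = (1)·(x^2 + x + 1) + (x + 7). Hence a·b ≡ x + 7 (mod f). (F_11[x]/(f) is a field with 11^2 = 121 elements since f is irreducible of degree 2.)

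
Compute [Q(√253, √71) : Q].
[Q(√253, √71) : Q] = 4

[Q(√253):Q] = 2 (min poly x^2 - 253, irreducible since 253 is squarefree > 1). For the top step, suppose √71 ∈ Q(√253), say √71 = c + d√253 with c, d ∈ Q. Squaring: 71 = c^2 + 253d^2 + 2cd√253. Since √253 ∉ Q this forces 2cd = 0. If d = 0 then √71 = c ∈ Q, contradicting 71 squarefree > 1. If c = 0 then 71 = 253d^2, so 253·71 = (253d)^2 is a perfect square in Q — but 253·71 = 17963 is not a perfect square (since 253 and 71 are distinct squarefree integers). Contradiction. Hence √71 ∉ Q(√253), so x^2 - 71 stays irreducible over Q(√253) and [Q(√253, √71) : Q(√253)] = 2. By the tower law, [Q(√253, √71) : Q] = 2 · 2 = 4.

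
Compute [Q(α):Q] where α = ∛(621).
[Q(α):Q] = 3

The minimal polynomial of α is x^3 - 621, irreducible over Q since 621 is not a perfect cube (so x^3 - 621 has no rational root). Hence [Q(α):Q] = deg(m_α) = 3.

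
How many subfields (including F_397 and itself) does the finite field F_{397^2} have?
F_{397^2} has 2 subfields

The subfields of F_{p^n} are exactly the fields F_{p^d} for d | n (each is the fixed field of the unique index-d subgroup of Gal(F_{p^n}/F_p) ≅ Z/nZ). The divisors of n = 2 are {1, 2}, giving 2 subfields: F_{397^1}, F_{397^2}.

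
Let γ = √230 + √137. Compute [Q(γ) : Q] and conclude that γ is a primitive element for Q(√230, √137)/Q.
[Q(γ) : Q] = 4 (equivalently, Q(γ) = Q(√230, √137))

Obviously Q(γ) ⊆ Q(√230, √137), and [Q(√230, √137):Q] = 4 (since 230, 137 are distinct squarefree integers > 1 with 31510 not a perfect square). To show equality we compute the minimal polynomial of γ. From γ = √230 + √137: γ^2 = 230 + 2√(31510) + 137 = 367 + 2√(31510), so γ^2 - 367 = 2√(31510); squaring, (γ^2 - 367)^2 = 4·31510, i.e. γ^4 - 734γ^2 + 134689 - 126040 = 0, i.e. γ^4 - 734γ^2 + 8649 = 0. So γ is a root of x^4 - 734x^2 + 8649. This polynomial is irreducible over Q: it has no rational root (each ±√230 ± √137 is irrational), and any factorization into two quadratics over Q would force √(31510) ∈ Q (pairing opposite roots) or √230, √137 ∈ Q (other pairings), all impossible. Hence [Q(γ):Q] = 4 = [Q(√230, √137):Q], so Q(γ) = Q(√230, √137).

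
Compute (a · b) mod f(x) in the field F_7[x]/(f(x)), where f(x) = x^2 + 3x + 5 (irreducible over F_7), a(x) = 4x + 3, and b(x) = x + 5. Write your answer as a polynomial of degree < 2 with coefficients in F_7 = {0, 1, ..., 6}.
a · b ≡ 4x + 2 (mod f(x))

Multiply in F_7[x]: a(x)·b(x) = (4x + 3)·(x + 5) = 4x^2 + 2x + 1. This has degree ≥ 2, so divide by f(x) over F_7: 4x^2 + 2x + 1 = (4)·(x^2 + 3x + 5) + (4x + 2). Hence a·b ≡ 4x + 2 (mod f). (F_7[x]/(f) is a field with 7^2 = 49 elements since f is irreducible of degree 2.)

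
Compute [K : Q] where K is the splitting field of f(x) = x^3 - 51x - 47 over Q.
[K : Q] = 6

By the rational root test, any rational root of the monic integer polynomial f(x) = x^3 - 51x - 47 must be an integer dividing the constant term -47, i.e. one of ±{1, 47}. Evaluating: f(1) = -97, f(-1) = 3, f(47) = 101379, f(-47) = -101473; none is 0, so f has no rational root and is therefore irreducible over Q (a cubic with no linear factor over a field is irreducible). For an irreducible cubic, the Galois group is A_3 or S_3 according as the discriminant disc(f) = -4a^3 - 27b^2 = -4·(-51)^3 - 27·(-47)^2 = 470961 is or is not a square in Q. Here disc(f) = 470961 is not a perfect square in Q, so the Galois group of f over Q is not contained in A_3 and must be all of S_3. The splitting field has degree |S_3| = 6 over Q, so [K : Q] = 6.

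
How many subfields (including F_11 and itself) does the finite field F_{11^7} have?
F_{11^7} has 2 subfields

The subfields of F_{p^n} are exactly the fields F_{p^d} for d | n (each is the fixed field of the unique index-d subgroup of Gal(F_{p^n}/F_p) ≅ Z/nZ). The divisors of n = 7 are {1, 7}, giving 2 subfields: F_{11^1}, F_{11^7}.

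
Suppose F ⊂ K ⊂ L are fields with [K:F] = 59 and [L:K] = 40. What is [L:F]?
[L:F] = 2360

The tower law says that for any tower of field extensions F ⊂ K ⊂ L with finite degrees, [L:F] = [L:K] · [K:F]. Here this gives [L:F] = 40 · 59 = 2360.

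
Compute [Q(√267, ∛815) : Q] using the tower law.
[Q(√267, ∛815) : Q] = 6

Let L = Q(√267, ∛815). Since Q(√267) ⊂ L and [Q(√267):Q] = 2, the tower law gives 2 | [L:Q]. Likewise Q(∛815) ⊂ L with [Q(∛815):Q] = 3 (because 815 is not a perfect cube), so 3 | [L:Q]. As gcd(2,3) = 1, [L:Q] is divisible by 6. Conversely L is generated over Q by √267 and ∛815, so [L:Q] ≤ 2·3 = 6. Therefore [Q(√267, ∛815) : Q] = 6.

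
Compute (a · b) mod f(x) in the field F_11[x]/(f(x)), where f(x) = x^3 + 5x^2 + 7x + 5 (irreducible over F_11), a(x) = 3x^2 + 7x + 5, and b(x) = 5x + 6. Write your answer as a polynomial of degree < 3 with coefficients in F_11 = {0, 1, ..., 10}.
a · b ≡ 6x + 10 (mod f(x))

Multiply in F_11[x]: a(x)·b(x) = (3x^2 + 7x + 5)·(5x + 6) = 4x^3 + 9x^2 + x + 8. This has degree ≥ 3, so divide by f(x) over F_11: 4x^3 + 9x^2 + x + 8 = (4)·(x^3 + 5x^2 + 7x + 5) + (6x + 10). Hence a·b ≡ 6x + 10 (mod f). (F_11[x]/(f) is a field with 11^3 = 1331 elements since f is irreducible of degree 3.)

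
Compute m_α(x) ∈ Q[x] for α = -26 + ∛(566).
m_α(x) = x^3 + 78x^2 + 2028x + 17010

Set β = α + 26 = ∛(566), so β^3 = 566. Then (α + 26)^3 - 566 = 0, i.e. α is a root of g(x) = (x + 26)^3 - 566 = x^3 + 78x^2 + 2028x + 17010. Since g(x) = h(x + 26) where h(x) = x^3 - 566, and h is irreducible over Q (because 566 is not a perfect cube, so h has no rational root, and a monic cubic with no rational root is irreducible), g is also irreducible (irreducibility is preserved under the substitution x → x + 26). Hence m_α(x) = x^3 + 78x^2 + 2028x + 17010.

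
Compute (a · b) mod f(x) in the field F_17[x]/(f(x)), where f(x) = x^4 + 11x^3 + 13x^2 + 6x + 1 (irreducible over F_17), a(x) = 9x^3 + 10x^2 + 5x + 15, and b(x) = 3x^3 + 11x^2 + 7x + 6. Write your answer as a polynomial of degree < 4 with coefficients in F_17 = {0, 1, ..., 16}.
a · b ≡ 14x^3 + 8x^2 + 2x + 3 (mod f(x))

Multiply in F_17[x]: a(x)·b(x) = (9x^3 + 10x^2 + 5x + 15)·(3x^3 + 11x^2 + 7x + 6) = 10x^6 + 10x^5 + x^4 + 3x^3 + 5x^2 + 16x + 5. This has degree ≥ 4, so divide by f(x) over F_17: 10x^6 + 10x^5 + x^4 + 3x^3 + 5x^2 + 16x + 5 = (10x^2 + 2x + 2)·(x^4 + 11x^3 + 13x^2 + 6x + 1) + (14x^3 + 8x^2 + 2x + 3). Hence a·b ≡ 14x^3 + 8x^2 + 2x + 3 (mod f). (F_17[x]/(f) is a field with 17^4 = 83521 elements since f is irreducible of degree 4.)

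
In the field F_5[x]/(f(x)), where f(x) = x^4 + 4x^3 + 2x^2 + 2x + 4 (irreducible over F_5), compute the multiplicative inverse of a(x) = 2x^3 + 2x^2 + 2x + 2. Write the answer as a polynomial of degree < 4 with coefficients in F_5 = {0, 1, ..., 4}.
a(x)^(-1) ≡ 4x^3 + 2x + 2 (mod f(x))

Since f is irreducible over F_5, F_5[x]/(f) is a field and a(x) ≠ 0 has an inverse. Apply the extended Euclidean algorithm to f(x) and a(x) in F_5[x]: f(x) = (3x + 4)·a(x) + (3x^2 + 3x + 1);  a(x) = (4x)·(3x^2 + 3x + 1) + (3x + 2);  (3x^2 + 3x + 1) = (x + 2)·(3x + 2) + (2). The last nonzero remainder is the constant 2 = gcd(f, a) in F_5. Back-substituting through the division chain expresses 2 = s(x)·a(x) + t(x)·f(x) with s(x) ≡ 3x^3 + 4x + 4 (mod f), so (3x^3 + 4x + 4)·a(x) ≡ 2 (mod f). Multiplying by 2^(-1) ≡ 3 in F_5 gives a(x)^(-1) ≡ 3·(3x^3 + 4x + 4) ≡ 4x^3 + 2x + 2 (mod f). Check: (2x^3 + 2x^2 + 2x + 2)·(4x^3 + 2x + 2) = 3x^6 + 3x^5 + 2x^4 + x^3 + 3x^2 + 3x + 4 ≡ 1 (mod x^4 + 4x^3 + 2x^2 + 2x + 4).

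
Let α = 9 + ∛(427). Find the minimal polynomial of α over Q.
m_α(x) = x^3 - 27x^2 + 243x - 1156

Set β = α - 9 = ∛(427), so β^3 = 427. Then (α - 9)^3 - 427 = 0, i.e. α is a root of g(x) = (x - 9)^3 - 427 = x^3 - 27x^2 + 243x - 1156. Since g(x) = h(x - 9) where h(x) = x^3 - 427, and h is irreducible over Q (because 427 is not a perfect cube, so h has no rational root, and a monic cubic with no rational root is irreducible), g is also irreducible (irreducibility is preserved under the substitution x → x - 9). Hence m_α(x) = x^3 - 27x^2 + 243x - 1156.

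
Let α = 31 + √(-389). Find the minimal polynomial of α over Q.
m_α(x) = x^2 - 62x + 1350

From α - 31 = √(-389), squaring gives (α - 31)^2 = -389, i.e. α^2 - 62α + 961 = -389, so α^2 - 62α + 1350 = 0. The discriminant of x^2 - 62x + 1350 is (-62)^2 - 4·(1350) = 3844 - 5400 = -1556, and 4·(-389) is not a perfect square in Q since -389 is squarefree and ≠ 1. Hence x^2 - 62x + 1350 is irreducible over Q and is the minimal polynomial of α.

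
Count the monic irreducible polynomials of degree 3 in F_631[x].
There are 83746320 monic irreducible polynomials of degree 3 over F_631

Each element of F_{631^3} that lies in no proper subfield is a root of exactly one monic irreducible of degree 3 over F_631, and each such polynomial has 3 distinct roots in F_{631^3}. By Möbius inversion the count is N_631(3) = (1/3) Σ_{d|3} μ(3/d) · 631^d = (1/3)(μ(3)·631^1 + μ(1)·631^3) = 251238960/3 = 83746320.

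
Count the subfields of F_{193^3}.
F_{193^3} has 2 subfields

The subfields of F_{p^n} are exactly the fields F_{p^d} for d | n (each is the fixed field of the unique index-d subgroup of Gal(F_{p^n}/F_p) ≅ Z/nZ). The divisors of n = 3 are {1, 3}, giving 2 subfields: F_{193^1}, F_{193^3}.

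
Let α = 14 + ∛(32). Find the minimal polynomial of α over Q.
m_α(x) = x^3 - 42x^2 + 588x - 2776

Set β = α - 14 = ∛(32), so β^3 = 32. Then (α - 14)^3 - 32 = 0, i.e. α is a root of g(x) = (x - 14)^3 - 32 = x^3 - 42x^2 + 588x - 2776. Since g(x) = h(x - 14) where h(x) = x^3 - 32, and h is irreducible over Q (because 32 is not a perfect cube, so h has no rational root, and a monic cubic with no rational root is irreducible), g is also irreducible (irreducibility is preserved under the substitution x → x - 14). Hence m_α(x) = x^3 - 42x^2 + 588x - 2776.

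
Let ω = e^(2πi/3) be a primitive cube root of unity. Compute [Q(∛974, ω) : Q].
[Q(∛974, ω) : Q] = 6

[Q(∛974):Q] = 3 (min poly x^3 - 974, irreducible since 974 is not a perfect cube). [Q(ω):Q] = 2 (min poly x^2 + x + 1). Since Q(∛974) ⊂ R and ω ∉ R, we have ω ∉ Q(∛974), so x^2 + x + 1 remains irreducible over Q(∛974) and [Q(∛974, ω) : Q(∛974)] = 2. By the tower law, [Q(∛974, ω) : Q] = 3 · 2 = 6. (In fact Q(∛974, ω) is the splitting field of x^3 - 974 over Q.)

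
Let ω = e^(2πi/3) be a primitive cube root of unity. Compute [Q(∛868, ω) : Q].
[Q(∛868, ω) : Q] = 6

[Q(∛868):Q] = 3 (min poly x^3 - 868, irreducible since 868 is not a perfect cube). [Q(ω):Q] = 2 (min poly x^2 + x + 1). Since Q(∛868) ⊂ R and ω ∉ R, we have ω ∉ Q(∛868), so x^2 + x + 1 remains irreducible over Q(∛868) and [Q(∛868, ω) : Q(∛868)] = 2. By the tower law, [Q(∛868, ω) : Q] = 3 · 2 = 6. (In fact Q(∛868, ω) is the splitting field of x^3 - 868 over Q.)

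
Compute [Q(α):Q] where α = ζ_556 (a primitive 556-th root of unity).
[Q(α):Q] = 276

The minimal polynomial of ζ_556 over Q is the 556-th cyclotomic polynomial Φ_556(x), which is irreducible over Q and has degree φ(556) = 276. Hence [Q(α):Q] = φ(556) = 276.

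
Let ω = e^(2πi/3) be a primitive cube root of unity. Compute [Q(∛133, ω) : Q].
[Q(∛133, ω) : Q] = 6

[Q(∛133):Q] = 3 (min poly x^3 - 133, irreducible since 133 is not a perfect cube). [Q(ω):Q] = 2 (min poly x^2 + x + 1). Since Q(∛133) ⊂ R and ω ∉ R, we have ω ∉ Q(∛133), so x^2 + x + 1 remains irreducible over Q(∛133) and [Q(∛133, ω) : Q(∛133)] = 2. By the tower law, [Q(∛133, ω) : Q] = 3 · 2 = 6. (In fact Q(∛133, ω) is the splitting field of x^3 - 133 over Q.)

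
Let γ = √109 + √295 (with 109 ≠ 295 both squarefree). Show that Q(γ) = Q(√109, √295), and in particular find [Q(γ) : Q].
[Q(γ) : Q] = 4 (equivalently, Q(γ) = Q(√109, √295))

Obviously Q(γ) ⊆ Q(√109, √295), and [Q(√109, √295):Q] = 4 (since 109, 295 are distinct squarefree integers > 1 with 32155 not a perfect square). To show equality we compute the minimal polynomial of γ. From γ = √109 + √295: γ^2 = 109 + 2√(32155) + 295 = 404 + 2√(32155), so γ^2 - 404 = 2√(32155); squaring, (γ^2 - 404)^2 = 4·32155, i.e. γ^4 - 808γ^2 + 163216 - 128620 = 0, i.e. γ^4 - 808γ^2 + 34596 = 0. So γ is a root of x^4 - 808x^2 + 34596. This polynomial is irreducible over Q: it has no rational root (each ±√109 ± √295 is irrational), and any factorization into two quadratics over Q would force √(32155) ∈ Q (pairing opposite roots) or √109, √295 ∈ Q (other pairings), all impossible. Hence [Q(γ):Q] = 4 = [Q(√109, √295):Q], so Q(γ) = Q(√109, √295).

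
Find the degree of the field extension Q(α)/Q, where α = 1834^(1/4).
[Q(α):Q] = 4

α is a root of x^4 - 1834. By Eisenstein's criterion at the prime p = 2 (which divides the constant term 1834 but p^2 = 4 does not, since 1834 is squarefree), x^4 - 1834 is irreducible over Q. Hence [Q(α):Q] = 4.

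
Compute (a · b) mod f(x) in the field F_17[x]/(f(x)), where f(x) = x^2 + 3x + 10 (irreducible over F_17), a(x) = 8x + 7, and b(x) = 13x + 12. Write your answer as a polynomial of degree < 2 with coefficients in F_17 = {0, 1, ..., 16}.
a · b ≡ 11x + 13 (mod f(x))

Multiply in F_17[x]: a(x)·b(x) = (8x + 7)·(13x + 12) = 2x^2 + 16. This has degree ≥ 2, so divide by f(x) over F_17: 2x^2 + 16 = (2)·(x^2 + 3x + 10) + (11x + 13). Hence a·b ≡ 11x + 13 (mod f). (F_17[x]/(f) is a field with 17^2 = 289 elements since f is irreducible of degree 2.)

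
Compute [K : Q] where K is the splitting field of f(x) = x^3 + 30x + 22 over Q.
[K : Q] = 6

By the rational root test, any rational root of the monic integer polynomial f(x) = x^3 + 30x + 22 must be an integer dividing the constant term 22, i.e. one of ±{1, 2, 11, 22}. Evaluating: f(1) = 53, f(-1) = -9, f(2) = 90, f(-2) = -46, f(11) = 1683, f(-11) = -1639, f(22) = 11330, f(-22) = -11286; none is 0, so f has no rational root and is therefore irreducible over Q (a cubic with no linear factor over a field is irreducible). For an irreducible cubic, the Galois group is A_3 or S_3 according as the discriminant disc(f) = -4a^3 - 27b^2 = -4·(30)^3 - 27·(22)^2 = -121068 is or is not a square in Q. Here disc(f) = -121068 is not a perfect square in Q, so the Galois group of f over Q is not contained in A_3 and must be all of S_3. The splitting field has degree |S_3| = 6 over Q, so [K : Q] = 6.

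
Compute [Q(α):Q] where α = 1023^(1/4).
[Q(α):Q] = 4

α is a root of x^4 - 1023. By Eisenstein's criterion at the prime p = 3 (which divides the constant term 1023 but p^2 = 9 does not, since 1023 is squarefree), x^4 - 1023 is irreducible over Q. Hence [Q(α):Q] = 4.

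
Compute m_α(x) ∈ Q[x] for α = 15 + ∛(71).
m_α(x) = x^3 - 45x^2 + 675x - 3446

Set β = α - 15 = ∛(71), so β^3 = 71. Then (α - 15)^3 - 71 = 0, i.e. α is a root of g(x) = (x - 15)^3 - 71 = x^3 - 45x^2 + 675x - 3446. Since g(x) = h(x - 15) where h(x) = x^3 - 71, and h is irreducible over Q (because 71 is not a perfect cube, so h has no rational root, and a monic cubic with no rational root is irreducible), g is also irreducible (irreducibility is preserved under the substitution x → x - 15). Hence m_α(x) = x^3 - 45x^2 + 675x - 3446.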